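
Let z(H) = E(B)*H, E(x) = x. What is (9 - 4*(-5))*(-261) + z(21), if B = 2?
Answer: -7527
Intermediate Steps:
z(H) = 2*H
(9 - 4*(-5))*(-261) + z(21) = (9 - 4*(-5))*(-261) + 2*21 = (9 + 20)*(-261) + 42 = 29*(-261) + 42 = -7569 + 42 = -7527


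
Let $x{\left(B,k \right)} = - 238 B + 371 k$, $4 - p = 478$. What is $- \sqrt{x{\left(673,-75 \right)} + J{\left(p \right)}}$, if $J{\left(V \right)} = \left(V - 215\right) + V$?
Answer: $- 3 i \sqrt{21018} \approx - 434.93 i$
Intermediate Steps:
$p = -474$ ($p = 4 - 478 = -474$)
$J{\left(V \right)} = -215 + 2 V$ ($J{\left(V \right)} = \left(-215 + V\right) + V = -215 + 2 V$)
$- \sqrt{x{\left(673,-75 \right)} + J{\left(p \right)}} = - \sqrt{\left(\left(-238\right) 673 + 371 \left(-75\right)\right) + \left(-215 + 2 \left(-474\right)\right)} = - \sqrt{\left(-160174 - 27825\right) - 1163} = - \sqrt{-187999 - 1163} = - \sqrt{-189162} = - 3 i \sqrt{21018}$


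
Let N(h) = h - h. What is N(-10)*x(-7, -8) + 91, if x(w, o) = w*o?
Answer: 91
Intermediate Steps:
N(h) = 0
x(w, o) = o*w
N(-10)*x(-7, -8) + 91 = 0*(-8*(-7)) + 91 = 0*56 + 91 = 0 + 91 = 91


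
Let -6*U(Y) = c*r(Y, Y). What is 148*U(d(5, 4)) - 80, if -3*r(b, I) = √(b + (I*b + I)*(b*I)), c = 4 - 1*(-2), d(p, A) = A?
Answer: 808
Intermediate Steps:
c = 6 (c = 4 + 2 = 6)
r(b, I) = -√(b + I*b*(I + I*b))/3 (r(b, I) = -√(b + (I*b + I)*(b*I))/3 = -√(b + (I + I*b)*(I*b))/3 = -√(b + I*b*(I + I*b))/3)
U(Y) = √(Y*(1 + Y² + Y³))/3 (U(Y) = -(-1)*√(Y*(1 + Y² + Y*Y²))/3 = -(-1)*√(Y*(1 + Y² + Y³))/3 = √(Y*(1 + Y² + Y³))/3)
148*U(d(5, 4)) - 80 = 148*(√(4 + 4³ + 4⁴)/3) - 80 = 148*(√(4 + 64 + 256)/3) - 80 = 148*(√324/3) - 80 = 148*((⅓)*18) - 80 = 148*6 - 80 = 888 - 80 = 808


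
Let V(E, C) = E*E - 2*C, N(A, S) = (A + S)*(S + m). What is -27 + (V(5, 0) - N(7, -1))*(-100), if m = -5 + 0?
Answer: -6127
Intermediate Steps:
m = -5
N(A, S) = (-5 + S)*(A + S) (N(A, S) = (A + S)*(S - 5) = (A + S)*(-5 + S) = (-5 + S)*(A + S))
V(E, C) = E² - 2*C
-27 + (V(5, 0) - N(7, -1))*(-100) = -27 + ((5² - 2*0) - ((-1)² - 5*7 - 5*(-1) + 7*(-1)))*(-100) = -27 + ((25 + 0) - (1 - 35 + 5 - 7))*(-100) = -27 + (25 - 1*(-36))*(-100) = -27 + (25 + 36)*(-100) = -27 + 61*(-100) = -27 - 6100 = -6127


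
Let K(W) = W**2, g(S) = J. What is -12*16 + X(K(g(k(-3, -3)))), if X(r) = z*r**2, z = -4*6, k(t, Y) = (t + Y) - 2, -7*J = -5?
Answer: -475992/2401 ≈ -198.25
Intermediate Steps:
J = 5/7 (J = -1/7*(-5) = 5/7 ≈ 0.71429)
k(t, Y) = -2 + Y + t (k(t, Y) = (Y + t) - 2 = -2 + Y + t)
g(S) = 5/7
z = -24
X(r) = -24*r**2
-12*16 + X(K(g(k(-3, -3)))) = -12*16 - 24*((5/7)**2)**2 = -192 - 24*(25/49)**2 = -192 - 24*625/2401 = -192 - 15000/2401 = -475992/2401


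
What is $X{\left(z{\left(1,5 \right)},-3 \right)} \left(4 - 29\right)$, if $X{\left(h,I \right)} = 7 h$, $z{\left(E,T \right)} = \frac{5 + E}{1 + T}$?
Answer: $-175$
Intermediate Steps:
$z{\left(E,T \right)} = \frac{5 + E}{1 + T}$
$X{\left(z{\left(1,5 \right)},-3 \right)} \left(4 - 29\right) = 7 \frac{5 + 1}{1 + 5} \left(4 - 29\right) = 7 \cdot \frac{1}{6} \cdot 6 \left(-25\right) = 7 \cdot 1 \left(-25\right) = 7 \left(-25\right) = -175$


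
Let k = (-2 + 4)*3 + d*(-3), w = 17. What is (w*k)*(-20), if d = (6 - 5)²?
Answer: -1020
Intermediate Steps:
d = 1 (d = 1² = 1)
k = 3 (k = (-2 + 4)*3 + 1*(-3) = 2*3 - 3 = 6 - 3 = 3)
(w*k)*(-20) = (17*3)*(-20) = 51*(-20) = -1020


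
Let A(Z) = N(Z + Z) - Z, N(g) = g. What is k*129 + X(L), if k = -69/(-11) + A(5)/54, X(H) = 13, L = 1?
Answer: 165157/198 ≈ 834.13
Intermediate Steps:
A(Z) = Z (A(Z) = (Z + Z) - Z = 2*Z - Z = Z)
k = 3781/594 (k = -69/(-11) + 5/54 = -69*(-1/11) + 5*(1/54) = 69/11 + 5/54 = 3781/594 ≈ 6.3653)
k*129 + X(L) = (3781/594)*129 + 13 = 162583/198 + 13 = 165157/198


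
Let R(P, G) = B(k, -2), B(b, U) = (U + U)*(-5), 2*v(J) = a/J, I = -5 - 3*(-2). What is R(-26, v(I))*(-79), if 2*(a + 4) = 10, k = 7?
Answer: -1580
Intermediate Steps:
a = 1 (a = -4 + (½)*10 = -4 + 5 = 1)
I = 1 (I = -5 + 6 = 1)
v(J) = 1/(2*J) (v(J) = (1/J)/2 = 1/(2*J))
B(b, U) = -10*U (B(b, U) = (2*U)*(-5) = -10*U)
R(P, G) = 20 (R(P, G) = -10*(-2) = 20)
R(-26, v(I))*(-79) = 20*(-79) = -1580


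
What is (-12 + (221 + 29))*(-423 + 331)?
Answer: -21896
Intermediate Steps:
(-12 + (221 + 29))*(-423 + 331) = (-12 + 250)*(-92) = 238*(-92) = -21896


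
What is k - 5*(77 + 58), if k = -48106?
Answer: -48781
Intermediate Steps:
k - 5*(77 + 58) = -48106 - 5*(77 + 58) = -48106 - 5*135 = -48106 - 1*675 = -48106 - 675 = -48781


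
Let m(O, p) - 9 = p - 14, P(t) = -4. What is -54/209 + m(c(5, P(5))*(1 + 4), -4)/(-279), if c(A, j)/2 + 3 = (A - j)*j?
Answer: -1465/6479 ≈ -0.22612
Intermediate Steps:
c(A, j) = -6 + 2*j*(A - j) (c(A, j) = -6 + 2*((A - j)*j) = -6 + 2*(j*(A - j)) = -6 + 2*j*(A - j))
m(O, p) = -5 + p (m(O, p) = 9 + (p - 14) = 9 + (-14 + p) = -5 + p)
-54/209 + m(c(5, P(5))*(1 + 4), -4)/(-279) = -54/209 + (-5 - 4)/(-279) = -54*1/209 - 9*(-1/279) = -54/209 + 1/31 = -1465/6479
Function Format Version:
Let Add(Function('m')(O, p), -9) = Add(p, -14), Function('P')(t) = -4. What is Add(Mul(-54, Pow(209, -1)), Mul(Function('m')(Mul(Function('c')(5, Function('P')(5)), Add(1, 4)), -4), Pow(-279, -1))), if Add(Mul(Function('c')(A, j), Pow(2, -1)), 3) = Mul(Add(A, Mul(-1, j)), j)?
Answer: Rational(-1465, 6479) ≈ -0.22612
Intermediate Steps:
Function('c')(A, j) = Add(-6, Mul(2, j, Add(A, Mul(-1, j)))) (Function('c')(A, j) = Add(-6, Mul(2, Mul(Add(A, Mul(-1, j)), j))) = Add(-6, Mul(2, Mul(j, Add(A, Mul(-1, j))))) = Add(-6, Mul(2, j, Add(A, Mul(-1, j)))))
Function('m')(O, p) = Add(-5, p) (Function('m')(O, p) = Add(9, Add(p, -14)) = Add(9, Add(-14, p)) = Add(-5, p))
Add(Mul(-54, Pow(209, -1)), Mul(Function('m')(Mul(Function('c')(5, Function('P')(5)), Add(1, 4)), -4), Pow(-279, -1))) = Add(Mul(-54, Pow(209, -1)), Mul(Add(-5, -4), Pow(-279, -1))) = Add(Mul(-54, Rational(1, 209)), Mul(-9, Rational(-1, 279))) = Add(Rational(-54, 209), Rational(1, 31)) = Rational(-1465, 6479)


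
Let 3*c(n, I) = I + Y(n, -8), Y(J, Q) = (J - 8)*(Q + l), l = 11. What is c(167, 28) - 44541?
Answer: -133118/3 ≈ -44373.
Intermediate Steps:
Y(J, Q) = (-8 + J)*(11 + Q) (Y(J, Q) = (J - 8)*(Q + 11) = (-8 + J)*(11 + Q))
c(n, I) = -8 + n + I/3 (c(n, I) = (I + (-88 - 8*(-8) + 11*n + n*(-8)))/3 = (I + (-88 + 64 + 11*n - 8*n))/3 = (I + (-24 + 3*n))/3 = (-24 + I + 3*n)/3 = -8 + n + I/3)
c(167, 28) - 44541 = (-8 + 167 + (1/3)*28) - 44541 = (-8 + 167 + 28/3) - 44541 = 505/3 - 44541 = -133118/3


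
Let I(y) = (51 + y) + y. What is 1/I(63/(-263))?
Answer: 263/13287 ≈ 0.019794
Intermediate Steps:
I(y) = 51 + 2*y
1/I(63/(-263)) = 1/(51 + 2*(63/(-263))) = 1/(51 + 2*(63*(-1/263))) = 1/(51 + 2*(-63/263)) = 1/(51 - 126/263) = 1/(13287/263) = 263/13287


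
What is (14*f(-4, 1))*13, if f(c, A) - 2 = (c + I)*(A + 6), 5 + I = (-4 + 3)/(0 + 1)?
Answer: -12376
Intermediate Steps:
I = -6 (I = -5 + (-4 + 3)/(0 + 1) = -5 - 1/1 = -5 - 1*1 = -5 - 1 = -6)
f(c, A) = 2 + (-6 + c)*(6 + A) (f(c, A) = 2 + (c - 6)*(A + 6) = 2 + (-6 + c)*(6 + A))
(14*f(-4, 1))*13 = (14*(-34 - 6*1 + 6*(-4) + 1*(-4)))*13 = (14*(-34 - 6 - 24 - 4))*13 = (14*(-68))*13 = -952*13 = -12376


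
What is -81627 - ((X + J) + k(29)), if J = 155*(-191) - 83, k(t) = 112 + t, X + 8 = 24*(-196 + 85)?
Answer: -49408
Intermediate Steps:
X = -2672 (X = -8 + 24*(-196 + 85) = -8 + 24*(-111) = -8 - 2664 = -2672)
J = -29688 (J = -29605 - 83 = -29688)
-81627 - ((X + J) + k(29)) = -81627 - ((-2672 - 29688) + (112 + 29)) = -81627 - (-32360 + 141) = -81627 - 1*(-32219) = -81627 + 32219 = -49408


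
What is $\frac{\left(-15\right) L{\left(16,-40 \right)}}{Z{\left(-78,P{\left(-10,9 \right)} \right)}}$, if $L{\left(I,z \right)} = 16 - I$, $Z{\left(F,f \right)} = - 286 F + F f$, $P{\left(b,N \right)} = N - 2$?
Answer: $0$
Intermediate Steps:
$P{\left(b,N \right)} = -2 + N$
$\frac{\left(-15\right) L{\left(16,-40 \right)}}{Z{\left(-78,P{\left(-10,9 \right)} \right)}} = \frac{\left(-15\right) \left(16 - 16\right)}{\left(-78\right) \left(-286 + \left(-2 + 9\right)\right)} = \frac{\left(-15\right) \left(16 - 16\right)}{\left(-78\right) \left(-286 + 7\right)} = \frac{\left(-15\right) 0}{\left(-78\right) \left(-279\right)} = \frac{0}{21762} = 0 \cdot \frac{1}{21762} = 0$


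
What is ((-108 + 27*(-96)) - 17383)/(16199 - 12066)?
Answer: -20083/4133 ≈ -4.8592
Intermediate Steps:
((-108 + 27*(-96)) - 17383)/(16199 - 12066) = ((-108 - 2592) - 17383)/4133 = (-2700 - 17383)*(1/4133) = -20083*1/4133 = -20083/4133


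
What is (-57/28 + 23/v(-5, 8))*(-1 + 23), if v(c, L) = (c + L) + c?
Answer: -4169/14 ≈ -297.79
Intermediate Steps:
v(c, L) = L + 2*c (v(c, L) = (L + c) + c = L + 2*c)
(-57/28 + 23/v(-5, 8))*(-1 + 23) = (-57/28 + 23/(8 + 2*(-5)))*(-1 + 23) = (-57*1/28 + 23/(8 - 10))*22 = (-57/28 + 23/(-2))*22 = (-57/28 + 23*(-½))*22 = (-57/28 - 23/2)*22 = -379/28*22 = -4169/14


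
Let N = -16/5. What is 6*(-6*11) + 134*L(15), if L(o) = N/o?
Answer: -31844/75 ≈ -424.59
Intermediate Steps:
N = -16/5 (N = -16*⅕ = -16/5 ≈ -3.2000)
L(o) = -16/(5*o)
6*(-6*11) + 134*L(15) = 6*(-6*11) + 134*(-16/5/15) = 6*(-66) + 134*(-16/5*1/15) = -396 + 134*(-16/75) = -396 - 2144/75 = -31844/75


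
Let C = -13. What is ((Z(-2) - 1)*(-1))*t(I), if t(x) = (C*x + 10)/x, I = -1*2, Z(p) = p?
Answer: -54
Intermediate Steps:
I = -2
t(x) = (10 - 13*x)/x (t(x) = (-13*x + 10)/x = (10 - 13*x)/x)
((Z(-2) - 1)*(-1))*t(I) = ((-2 - 1)*(-1))*(-13 + 10/(-2)) = (-3*(-1))*(-13 + 10*(-1/2)) = 3*(-13 - 5) = 3*(-18) = -54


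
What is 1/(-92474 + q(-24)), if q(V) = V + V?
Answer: -1/92522 ≈ -1.0808e-5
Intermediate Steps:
q(V) = 2*V
1/(-92474 + q(-24)) = 1/(-92474 + 2*(-24)) = 1/(-92474 - 48) = 1/(-92522) = -1/92522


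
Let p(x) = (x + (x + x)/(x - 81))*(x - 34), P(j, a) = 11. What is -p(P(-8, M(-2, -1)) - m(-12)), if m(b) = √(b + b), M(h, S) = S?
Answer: 7*(-1366*I - 77*√6)/(√6 - 35*I) ≈ 269.24 - 56.565*I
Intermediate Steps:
m(b) = √2*√b (m(b) = √(2*b) = √2*√b)
p(x) = (-34 + x)*(x + 2*x/(-81 + x)) (p(x) = (x + (2*x)/(-81 + x))*(-34 + x) = (x + 2*x/(-81 + x))*(-34 + x) = (-34 + x)*(x + 2*x/(-81 + x)))
-p(P(-8, M(-2, -1)) - m(-12)) = -(11 - √2*√(-12))*(2686 + (11 - √2*√(-12))² - 113*(11 - √2*√(-12)))/(-81 + (11 - √2*√(-12))) = -(11 - √2*2*I*√3)*(2686 + (11 - √2*2*I*√3)² - 113*(11 - √2*2*I*√3))/(-81 + (11 - √2*2*I*√3)) = -(11 - 2*I*√6)*(2686 + (11 - 2*I*√6)² - 113*(11 - 2*I*√6))/(-81 + (11 - 2*I*√6)) = -(11 - 2*I*√6)*(2686 + (11 - 2*I*√6)² + (-1243 + 226*I*√6))/(-70 - 2*I*√6) = -(11 - 2*I*√6)*(1443 + (11 - 2*I*√6)² + 226*I*√6)/(-70 - 2*I*√6)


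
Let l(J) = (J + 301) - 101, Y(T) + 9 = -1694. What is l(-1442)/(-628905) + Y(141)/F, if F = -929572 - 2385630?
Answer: 1729502033/694982371270 ≈ 0.0024886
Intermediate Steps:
Y(T) = -1703 (Y(T) = -9 - 1694 = -1703)
l(J) = 200 + J (l(J) = (301 + J) - 101 = 200 + J)
F = -3315202
l(-1442)/(-628905) + Y(141)/F = (200 - 1442)/(-628905) - 1703/(-3315202) = -1242*(-1/628905) - 1703*(-1/3315202) = 414/209635 + 1703/3315202 = 1729502033/694982371270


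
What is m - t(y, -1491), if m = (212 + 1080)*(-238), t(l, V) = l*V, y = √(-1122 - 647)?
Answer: -307496 + 1491*I*√1769 ≈ -3.075e+5 + 62711.0*I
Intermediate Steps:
y = I*√1769 (y = √(-1769) = I*√1769 ≈ 42.06*I)
t(l, V) = V*l
m = -307496 (m = 1292*(-238) = -307496)
m - t(y, -1491) = -307496 - (-1491)*I*√1769 = -307496 + 1491*I*√1769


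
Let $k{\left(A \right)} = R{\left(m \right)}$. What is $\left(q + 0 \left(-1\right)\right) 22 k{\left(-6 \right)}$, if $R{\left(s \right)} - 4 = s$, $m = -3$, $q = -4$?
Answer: $-88$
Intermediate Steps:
$R{\left(s \right)} = 4 + s$
$k{\left(A \right)} = 1$ ($k{\left(A \right)} = 4 - 3 = 1$)
$\left(q + 0 \left(-1\right)\right) 22 k{\left(-6 \right)} = \left(-4 + 0 \left(-1\right)\right) 22 \cdot 1 = \left(-4 + 0\right) 22 \cdot 1 = \left(-4\right) 22 \cdot 1 = \left(-88\right) 1 = -88$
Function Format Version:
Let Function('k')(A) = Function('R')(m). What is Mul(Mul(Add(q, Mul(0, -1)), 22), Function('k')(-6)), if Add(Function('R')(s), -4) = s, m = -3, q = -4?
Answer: -88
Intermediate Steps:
Function('R')(s) = Add(4, s)
Function('k')(A) = 1 (Function('k')(A) = Add(4, -3) = 1)
Mul(Mul(Add(q, Mul(0, -1)), 22), Function('k')(-6)) = Mul(Mul(Add(-4, Mul(0, -1)), 22), 1) = Mul(Mul(Add(-4, 0), 22), 1) = Mul(Mul(-4, 22), 1) = Mul(-88, 1) = -88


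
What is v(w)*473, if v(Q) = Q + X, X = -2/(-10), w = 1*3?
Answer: 7568/5 ≈ 1513.6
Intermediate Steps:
w = 3
X = ⅕ (X = -2*(-⅒) = ⅕ ≈ 0.20000)
v(Q) = ⅕ + Q (v(Q) = Q + ⅕ = ⅕ + Q)
v(w)*473 = (⅕ + 3)*473 = (16/5)*473 = 7568/5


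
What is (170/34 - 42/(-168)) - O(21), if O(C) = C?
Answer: -63/4 ≈ -15.750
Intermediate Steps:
(170/34 - 42/(-168)) - O(21) = (170/34 - 42/(-168)) - 1*21 = (170*(1/34) - 42*(-1/168)) - 21 = (5 + 1/4) - 21 = 21/4 - 21 = -63/4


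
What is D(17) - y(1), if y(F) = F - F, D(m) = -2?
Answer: -2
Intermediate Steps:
y(F) = 0
D(17) - y(1) = -2 - 1*0 = -2 + 0 = -2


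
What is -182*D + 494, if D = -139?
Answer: 25792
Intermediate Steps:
-182*D + 494 = -182*(-139) + 494 = 25298 + 494 = 25792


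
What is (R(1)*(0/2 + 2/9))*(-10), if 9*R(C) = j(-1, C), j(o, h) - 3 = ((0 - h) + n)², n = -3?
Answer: -380/81 ≈ -4.6914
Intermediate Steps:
j(o, h) = 3 + (-3 - h)² (j(o, h) = 3 + ((0 - h) - 3)² = 3 + (-h - 3)² = 3 + (-3 - h)²)
R(C) = ⅓ + (3 + C)²/9 (R(C) = (3 + (3 + C)²)/9 = ⅓ + (3 + C)²/9)
(R(1)*(0/2 + 2/9))*(-10) = ((⅓ + (3 + 1)²/9)*(0/2 + 2/9))*(-10) = ((⅓ + (⅑)*4²)*(0*(½) + 2*(⅑)))*(-10) = ((⅓ + (⅑)*16)*(0 + 2/9))*(-10) = ((⅓ + 16/9)*(2/9))*(-10) = ((19/9)*(2/9))*(-10) = (38/81)*(-10) = -380/81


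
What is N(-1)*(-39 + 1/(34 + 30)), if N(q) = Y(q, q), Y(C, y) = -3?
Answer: 7485/64 ≈ 116.95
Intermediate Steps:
N(q) = -3
N(-1)*(-39 + 1/(34 + 30)) = -3*(-39 + 1/(34 + 30)) = -3*(-39 + 1/64) = -3*(-2495/64) = 7485/64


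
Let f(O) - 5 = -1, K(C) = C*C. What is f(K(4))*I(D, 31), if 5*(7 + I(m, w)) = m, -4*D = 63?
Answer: -203/5 ≈ -40.600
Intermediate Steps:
D = -63/4 (D = -¼*63 = -63/4 ≈ -15.750)
K(C) = C²
f(O) = 4 (f(O) = 5 - 1 = 4)
I(m, w) = -7 + m/5
f(K(4))*I(D, 31) = 4*(-7 + (⅕)*(-63/4)) = 4*(-7 - 63/20) = 4*(-203/20) = -203/5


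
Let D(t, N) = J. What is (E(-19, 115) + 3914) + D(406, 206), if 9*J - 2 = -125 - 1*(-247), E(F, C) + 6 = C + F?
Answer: 36160/9 ≈ 4017.8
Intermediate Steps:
E(F, C) = -6 + C + F (E(F, C) = -6 + (C + F) = -6 + C + F)
J = 124/9 (J = 2/9 + (-125 - 1*(-247))/9 = 2/9 + (-125 + 247)/9 = 2/9 + (⅑)*122 = 2/9 + 122/9 = 124/9 ≈ 13.778)
D(t, N) = 124/9
(E(-19, 115) + 3914) + D(406, 206) = ((-6 + 115 - 19) + 3914) + 124/9 = (90 + 3914) + 124/9 = 4004 + 124/9 = 36160/9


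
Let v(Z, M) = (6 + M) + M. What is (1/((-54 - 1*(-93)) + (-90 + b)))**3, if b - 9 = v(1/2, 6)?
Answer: -1/13824 ≈ -7.2338e-5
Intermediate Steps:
v(Z, M) = 6 + 2*M
b = 27 (b = 9 + (6 + 2*6) = 9 + (6 + 12) = 9 + 18 = 27)
(1/((-54 - 1*(-93)) + (-90 + b)))**3 = (1/((-54 - 1*(-93)) + (-90 + 27)))**3 = (1/((-54 + 93) - 63))**3 = (1/(39 - 63))**3 = (1/(-24))**3 = (-1/24)**3 = -1/13824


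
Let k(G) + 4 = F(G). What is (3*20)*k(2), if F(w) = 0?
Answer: -240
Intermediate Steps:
k(G) = -4 (k(G) = -4 + 0 = -4)
(3*20)*k(2) = (3*20)*(-4) = 60*(-4) = -240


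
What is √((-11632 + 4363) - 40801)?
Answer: I*√48070 ≈ 219.25*I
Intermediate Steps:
√((-11632 + 4363) - 40801) = √(-7269 - 40801) = √(-48070) = I*√48070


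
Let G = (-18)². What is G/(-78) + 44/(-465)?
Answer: -25682/6045 ≈ -4.2485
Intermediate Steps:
G = 324
G/(-78) + 44/(-465) = 324/(-78) + 44/(-465) = 324*(-1/78) + 44*(-1/465) = -54/13 - 44/465 = -25682/6045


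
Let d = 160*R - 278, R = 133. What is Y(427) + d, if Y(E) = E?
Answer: 21429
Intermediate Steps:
d = 21002 (d = 160*133 - 278 = 21280 - 278 = 21002)
Y(427) + d = 427 + 21002 = 21429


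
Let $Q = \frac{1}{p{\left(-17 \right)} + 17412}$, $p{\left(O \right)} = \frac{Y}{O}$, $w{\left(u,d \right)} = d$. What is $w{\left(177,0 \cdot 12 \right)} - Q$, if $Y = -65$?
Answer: $- \frac{17}{296069} \approx -5.7419 \cdot 10^{-5}$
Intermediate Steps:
$p{\left(O \right)} = - \frac{65}{O}$
$Q = \frac{17}{296069}$ ($Q = \frac{1}{- \frac{65}{-17} + 17412} = \frac{1}{\left(-65\right) \left(- \frac{1}{17}\right) + 17412} = \frac{1}{\frac{65}{17} + 17412} = \frac{1}{\frac{296069}{17}} = \frac{17}{296069} \approx 5.7419 \cdot 10^{-5}$)
$w{\left(177,0 \cdot 12 \right)} - Q = 0 \cdot 12 - \frac{17}{296069} = 0 - \frac{17}{296069} = - \frac{17}{296069}$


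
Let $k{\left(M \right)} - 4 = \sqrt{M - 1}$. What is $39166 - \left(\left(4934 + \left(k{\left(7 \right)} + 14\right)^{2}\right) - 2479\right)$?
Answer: $36381 - 36 \sqrt{6} \approx 36293.0$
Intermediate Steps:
$k{\left(M \right)} = 4 + \sqrt{-1 + M}$ ($k{\left(M \right)} = 4 + \sqrt{M - 1} = 4 + \sqrt{-1 + M}$)
$39166 - \left(\left(4934 + \left(k{\left(7 \right)} + 14\right)^{2}\right) - 2479\right) = 39166 - \left(\left(4934 + \left(\left(4 + \sqrt{-1 + 7}\right) + 14\right)^{2}\right) - 2479\right) = 39166 - \left(\left(4934 + \left(\left(4 + \sqrt{6}\right) + 14\right)^{2}\right) - 2479\right) = 39166 - \left(\left(4934 + \left(18 + \sqrt{6}\right)^{2}\right) - 2479\right) = 39166 - \left(2455 + \left(18 + \sqrt{6}\right)^{2}\right) = 36711 - \left(18 + \sqrt{6}\right)^{2}$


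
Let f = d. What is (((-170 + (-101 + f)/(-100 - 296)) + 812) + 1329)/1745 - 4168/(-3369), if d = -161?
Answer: 918435407/388007730 ≈ 2.3671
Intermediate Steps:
f = -161
(((-170 + (-101 + f)/(-100 - 296)) + 812) + 1329)/1745 - 4168/(-3369) = (((-170 + (-101 - 161)/(-100 - 296)) + 812) + 1329)/1745 - 4168/(-3369) = (((-170 - 262/(-396)) + 812) + 1329)*(1/1745) - 4168*(-1/3369) = (((-170 - 262*(-1/396)) + 812) + 1329)*(1/1745) + 4168/3369 = (((-170 + 131/198) + 812) + 1329)*(1/1745) + 4168/3369 = ((-33529/198 + 812) + 1329)*(1/1745) + 4168/3369 = (127247/198 + 1329)*(1/1745) + 4168/3369 = (390389/198)*(1/1745) + 4168/3369 = 390389/345510 + 4168/3369 = 918435407/388007730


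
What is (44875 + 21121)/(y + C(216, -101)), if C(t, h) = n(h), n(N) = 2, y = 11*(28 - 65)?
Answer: -65996/405 ≈ -162.95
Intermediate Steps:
y = -407 (y = 11*(-37) = -407)
C(t, h) = 2
(44875 + 21121)/(y + C(216, -101)) = (44875 + 21121)/(-407 + 2) = 65996/(-405) = 65996*(-1/405) = -65996/405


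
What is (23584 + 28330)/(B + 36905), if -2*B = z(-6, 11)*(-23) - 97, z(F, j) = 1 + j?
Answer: 103828/74183 ≈ 1.3996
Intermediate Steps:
B = 373/2 (B = -((1 + 11)*(-23) - 97)/2 = -(12*(-23) - 97)/2 = -(-276 - 97)/2 = -½*(-373) = 373/2 ≈ 186.50)
(23584 + 28330)/(B + 36905) = (23584 + 28330)/(373/2 + 36905) = 51914/(74183/2) = 51914*(2/74183) = 103828/74183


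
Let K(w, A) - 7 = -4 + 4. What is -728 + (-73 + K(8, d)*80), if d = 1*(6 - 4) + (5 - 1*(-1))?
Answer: -241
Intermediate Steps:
d = 8 (d = 1*2 + (5 + 1) = 2 + 6 = 8)
K(w, A) = 7 (K(w, A) = 7 + (-4 + 4) = 7 + 0 = 7)
-728 + (-73 + K(8, d)*80) = -728 + (-73 + 7*80) = -728 + (-73 + 560) = -728 + 487 = -241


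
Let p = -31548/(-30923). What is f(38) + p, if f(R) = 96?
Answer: 3000156/30923 ≈ 97.020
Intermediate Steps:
p = 31548/30923 (p = -31548*(-1/30923) = 31548/30923 ≈ 1.0202)
f(38) + p = 96 + 31548/30923 = 3000156/30923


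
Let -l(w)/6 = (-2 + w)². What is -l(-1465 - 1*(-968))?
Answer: 1494006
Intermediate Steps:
l(w) = -6*(-2 + w)²
-l(-1465 - 1*(-968)) = -(-6)*(-2 + (-1465 - 1*(-968)))² = -(-6)*(-2 + (-1465 + 968))² = -(-6)*(-2 - 497)² = -(-6)*(-499)² = -(-6)*249001 = -1*(-1494006) = 1494006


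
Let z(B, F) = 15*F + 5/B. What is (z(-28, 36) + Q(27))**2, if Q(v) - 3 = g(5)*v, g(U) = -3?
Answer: 167210761/784 ≈ 2.1328e+5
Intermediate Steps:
Q(v) = 3 - 3*v
z(B, F) = 5/B + 15*F (z(B, F) = 15*F + 5/B = 5/B + 15*F)
(z(-28, 36) + Q(27))**2 = ((5/(-28) + 15*36) + (3 - 3*27))**2 = ((5*(-1/28) + 540) + (3 - 81))**2 = ((-5/28 + 540) - 78)**2 = (15115/28 - 78)**2 = (12931/28)**2 = 167210761/784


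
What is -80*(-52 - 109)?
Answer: 12880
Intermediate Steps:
-80*(-52 - 109) = -80*(-161) = 12880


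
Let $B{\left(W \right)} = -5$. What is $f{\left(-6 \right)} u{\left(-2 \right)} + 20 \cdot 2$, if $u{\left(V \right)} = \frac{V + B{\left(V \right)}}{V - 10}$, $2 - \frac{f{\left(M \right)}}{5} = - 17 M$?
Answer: $- \frac{755}{3} \approx -251.67$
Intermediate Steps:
$f{\left(M \right)} = 10 + 85 M$ ($f{\left(M \right)} = 10 - 5 \left(- 17 M\right) = 10 + 85 M$)
$u{\left(V \right)} = \frac{-5 + V}{-10 + V}$ ($u{\left(V \right)} = \frac{V - 5}{V - 10} = \frac{-5 + V}{-10 + V}$)
$f{\left(-6 \right)} u{\left(-2 \right)} + 20 \cdot 2 = \left(10 + 85 \left(-6\right)\right) \frac{-5 - 2}{-10 - 2} + 20 \cdot 2 = \left(10 - 510\right) \frac{1}{-12} \left(-7\right) + 40 = - 500 \left(\left(- \frac{1}{12}\right) \left(-7\right)\right) + 40 = \left(-500\right) \frac{7}{12} + 40 = - \frac{875}{3} + 40 = - \frac{755}{3}$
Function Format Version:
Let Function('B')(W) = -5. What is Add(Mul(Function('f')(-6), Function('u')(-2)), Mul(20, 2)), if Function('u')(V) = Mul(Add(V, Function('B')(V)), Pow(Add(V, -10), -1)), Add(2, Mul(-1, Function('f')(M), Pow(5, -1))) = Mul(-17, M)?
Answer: Rational(-755, 3) ≈ -251.67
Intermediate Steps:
Function('f')(M) = Add(10, Mul(85, M)) (Function('f')(M) = Add(10, Mul(-5, Mul(-17, M))) = Add(10, Mul(85, M)))
Function('u')(V) = Mul(Pow(Add(-10, V), -1), Add(-5, V)) (Function('u')(V) = Mul(Add(V, -5), Pow(Add(V, -10), -1)) = Mul(Add(-5, V), Pow(Add(-10, V), -1)) = Mul(Pow(Add(-10, V), -1), Add(-5, V)))
Add(Mul(Function('f')(-6), Function('u')(-2)), Mul(20, 2)) = Add(Mul(Add(10, Mul(85, -6)), Mul(Pow(Add(-10, -2), -1), Add(-5, -2))), Mul(20, 2)) = Add(Mul(Add(10, -510), Mul(Pow(-12, -1), -7)), 40) = Add(Mul(-500, Mul(Rational(-1, 12), -7)), 40) = Add(Mul(-500, Rational(7, 12)), 40) = Add(Rational(-875, 3), 40) = Rational(-755, 3)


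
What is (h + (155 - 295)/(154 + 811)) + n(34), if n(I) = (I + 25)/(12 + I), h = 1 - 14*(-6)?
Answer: 764729/8878 ≈ 86.138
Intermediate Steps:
h = 85 (h = 1 + 84 = 85)
n(I) = (25 + I)/(12 + I)
(h + (155 - 295)/(154 + 811)) + n(34) = (85 + (155 - 295)/(154 + 811)) + (25 + 34)/(12 + 34) = (85 - 140/965) + 59/46 = (85 - 140*1/965) + (1/46)*59 = (85 - 28/193) + 59/46 = 16377/193 + 59/46 = 764729/8878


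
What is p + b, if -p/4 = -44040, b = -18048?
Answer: 158112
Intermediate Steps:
p = 176160 (p = -4*(-44040) = 176160)
p + b = 176160 - 18048 = 158112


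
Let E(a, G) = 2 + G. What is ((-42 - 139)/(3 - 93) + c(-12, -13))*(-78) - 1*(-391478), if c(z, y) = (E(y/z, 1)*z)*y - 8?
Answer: 5331617/15 ≈ 3.5544e+5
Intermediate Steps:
c(z, y) = -8 + 3*y*z (c(z, y) = ((2 + 1)*z)*y - 8 = (3*z)*y - 8 = 3*y*z - 8 = -8 + 3*y*z)
((-42 - 139)/(3 - 93) + c(-12, -13))*(-78) - 1*(-391478) = ((-42 - 139)/(3 - 93) + (-8 + 3*(-13)*(-12)))*(-78) - 1*(-391478) = (-181/(-90) + (-8 + 468))*(-78) + 391478 = (-181*(-1/90) + 460)*(-78) + 391478 = (181/90 + 460)*(-78) + 391478 = (41581/90)*(-78) + 391478 = -540553/15 + 391478 = 5331617/15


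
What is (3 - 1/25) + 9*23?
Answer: 5249/25 ≈ 209.96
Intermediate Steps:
(3 - 1/25) + 9*23 = (3 - 1*1/25) + 207 = (3 - 1/25) + 207 = 74/25 + 207 = 5249/25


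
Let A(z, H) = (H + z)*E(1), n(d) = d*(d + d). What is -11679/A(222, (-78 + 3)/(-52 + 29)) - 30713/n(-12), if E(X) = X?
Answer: -78828583/497376 ≈ -158.49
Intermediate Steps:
n(d) = 2*d² (n(d) = d*(2*d) = 2*d²)
A(z, H) = H + z (A(z, H) = (H + z)*1 = H + z)
-11679/A(222, (-78 + 3)/(-52 + 29)) - 30713/n(-12) = -11679/((-78 + 3)/(-52 + 29) + 222) - 30713/(2*(-12)²) = -11679/(-75/(-23) + 222) - 30713/(2*144) = -11679/(-75*(-1/23) + 222) - 30713/288 = -11679/(75/23 + 222) - 30713*1/288 = -11679/5181/23 - 30713/288 = -11679*23/5181 - 30713/288 = -89539/1727 - 30713/288 = -78828583/497376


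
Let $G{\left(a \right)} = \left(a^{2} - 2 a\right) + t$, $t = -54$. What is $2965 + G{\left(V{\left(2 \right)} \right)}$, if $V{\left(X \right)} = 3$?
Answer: $2914$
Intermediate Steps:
$G{\left(a \right)} = -54 + a^{2} - 2 a$ ($G{\left(a \right)} = \left(a^{2} - 2 a\right) - 54 = -54 + a^{2} - 2 a$)
$2965 + G{\left(V{\left(2 \right)} \right)} = 2965 - \left(60 - 9\right) = 2965 - 51 = 2914$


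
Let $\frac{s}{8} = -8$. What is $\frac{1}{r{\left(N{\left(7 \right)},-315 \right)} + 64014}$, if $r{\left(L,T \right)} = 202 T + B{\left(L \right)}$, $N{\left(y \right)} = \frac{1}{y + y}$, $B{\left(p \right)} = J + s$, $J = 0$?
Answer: $\frac{1}{320} \approx 0.003125$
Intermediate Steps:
$s = -64$ ($s = 8 \left(-8\right) = -64$)
$B{\left(p \right)} = -64$ ($B{\left(p \right)} = 0 - 64 = -64$)
$N{\left(y \right)} = \frac{1}{2 y}$
$r{\left(L,T \right)} = -64 + 202 T$ ($r{\left(L,T \right)} = 202 T - 64 = -64 + 202 T$)
$\frac{1}{r{\left(N{\left(7 \right)},-315 \right)} + 64014} = \frac{1}{\left(-64 + 202 \left(-315\right)\right) + 64014} = \frac{1}{\left(-64 - 63630\right) + 64014} = \frac{1}{-63694 + 64014} = \frac{1}{320}$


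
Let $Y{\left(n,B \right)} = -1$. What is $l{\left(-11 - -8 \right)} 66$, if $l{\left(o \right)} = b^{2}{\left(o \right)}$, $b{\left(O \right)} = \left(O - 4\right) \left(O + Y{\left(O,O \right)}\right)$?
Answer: $51744$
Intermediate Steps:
$b{\left(O \right)} = \left(-1 + O\right) \left(-4 + O\right)$ ($b{\left(O \right)} = \left(O - 4\right) \left(O - 1\right) = \left(-4 + O\right) \left(-1 + O\right) = \left(-1 + O\right) \left(-4 + O\right)$)
$l{\left(o \right)} = \left(4 + o^{2} - 5 o\right)^{2}$
$l{\left(-11 - -8 \right)} 66 = \left(4 + \left(-11 - -8\right)^{2} - 5 \left(-11 - -8\right)\right)^{2} \cdot 66 = \left(4 + \left(-11 + 8\right)^{2} - 5 \left(-11 + 8\right)\right)^{2} \cdot 66 = \left(4 + \left(-3\right)^{2} - -15\right)^{2} \cdot 66 = \left(4 + 9 + 15\right)^{2} \cdot 66 = 28^{2} \cdot 66 = 784 \cdot 66 = 51744$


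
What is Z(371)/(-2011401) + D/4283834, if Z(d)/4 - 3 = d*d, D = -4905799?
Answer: -12226105202783/8616507991434 ≈ -1.4189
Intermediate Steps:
Z(d) = 12 + 4*d² (Z(d) = 12 + 4*(d*d) = 12 + 4*d²)
Z(371)/(-2011401) + D/4283834 = (12 + 4*371²)/(-2011401) - 4905799/4283834 = (12 + 4*137641)*(-1/2011401) - 4905799*1/4283834 = (12 + 550564)*(-1/2011401) - 4905799/4283834 = 550576*(-1/2011401) - 4905799/4283834 = -550576/2011401 - 4905799/4283834 = -12226105202783/8616507991434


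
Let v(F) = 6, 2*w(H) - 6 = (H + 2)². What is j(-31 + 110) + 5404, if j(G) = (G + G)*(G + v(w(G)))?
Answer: 18834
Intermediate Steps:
w(H) = 3 + (2 + H)²/2 (w(H) = 3 + (H + 2)²/2 = 3 + (2 + H)²/2)
j(G) = 2*G*(6 + G) (j(G) = (G + G)*(G + 6) = (2*G)*(6 + G) = 2*G*(6 + G))
j(-31 + 110) + 5404 = 2*(-31 + 110)*(6 + (-31 + 110)) + 5404 = 2*79*(6 + 79) + 5404 = 2*79*85 + 5404 = 13430 + 5404 = 18834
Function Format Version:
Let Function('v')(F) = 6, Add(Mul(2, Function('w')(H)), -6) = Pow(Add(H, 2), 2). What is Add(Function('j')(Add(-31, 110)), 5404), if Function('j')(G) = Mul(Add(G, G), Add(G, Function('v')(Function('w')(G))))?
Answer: 18834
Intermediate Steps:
Function('w')(H) = Add(3, Mul(Rational(1, 2), Pow(Add(2, H), 2))) (Function('w')(H) = Add(3, Mul(Rational(1, 2), Pow(Add(H, 2), 2))) = Add(3, Mul(Rational(1, 2), Pow(Add(2, H), 2))))
Function('j')(G) = Mul(2, G, Add(6, G)) (Function('j')(G) = Mul(Add(G, G), Add(G, 6)) = Mul(Mul(2, G), Add(6, G)) = Mul(2, G, Add(6, G)))
Add(Function('j')(Add(-31, 110)), 5404) = Add(Mul(2, Add(-31, 110), Add(6, Add(-31, 110))), 5404) = Add(Mul(2, 79, Add(6, 79)), 5404) = Add(Mul(2, 79, 85), 5404) = Add(13430, 5404) = 18834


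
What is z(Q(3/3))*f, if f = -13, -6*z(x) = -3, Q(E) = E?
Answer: -13/2 ≈ -6.5000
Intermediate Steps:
z(x) = 1/2 (z(x) = -1/6*(-3) = 1/2)
z(Q(3/3))*f = (1/2)*(-13) = -13/2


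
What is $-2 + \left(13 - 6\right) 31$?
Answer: $215$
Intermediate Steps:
$-2 + \left(13 - 6\right) 31 = -2 + 7 \cdot 31 = -2 + 217 = 215$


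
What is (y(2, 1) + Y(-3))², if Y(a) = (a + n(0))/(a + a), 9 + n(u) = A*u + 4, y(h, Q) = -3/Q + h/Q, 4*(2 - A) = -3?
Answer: ⅑ ≈ 0.11111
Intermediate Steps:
A = 11/4 (A = 2 - ¼*(-3) = 2 + ¾ = 11/4 ≈ 2.7500)
n(u) = -5 + 11*u/4 (n(u) = -9 + (11*u/4 + 4) = -9 + (4 + 11*u/4) = -5 + 11*u/4)
Y(a) = (-5 + a)/(2*a) (Y(a) = (a + (-5 + (11/4)*0))/(a + a) = (a + (-5 + 0))/((2*a)) = (a - 5)*(1/(2*a)) = (-5 + a)*(1/(2*a)) = (-5 + a)/(2*a))
(y(2, 1) + Y(-3))² = ((-3 + 2)/1 + (½)*(-5 - 3)/(-3))² = (1*(-1) + (½)*(-⅓)*(-8))² = (-1 + 4/3)² = (⅓)² = ⅑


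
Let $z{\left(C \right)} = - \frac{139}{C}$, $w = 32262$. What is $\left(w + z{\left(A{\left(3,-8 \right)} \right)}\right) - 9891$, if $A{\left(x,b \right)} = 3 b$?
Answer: $\frac{537043}{24} \approx 22377.0$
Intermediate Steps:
$\left(w + z{\left(A{\left(3,-8 \right)} \right)}\right) - 9891 = \left(32262 - \frac{139}{3 \left(-8\right)}\right) - 9891 = \left(32262 - \frac{139}{-24}\right) - 9891 = \left(32262 - - \frac{139}{24}\right) - 9891 = \left(32262 + \frac{139}{24}\right) - 9891 = \frac{774427}{24} - 9891 = \frac{537043}{24}$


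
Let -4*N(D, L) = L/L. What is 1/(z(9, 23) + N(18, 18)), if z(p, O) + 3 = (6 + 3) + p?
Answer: 4/59 ≈ 0.067797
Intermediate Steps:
N(D, L) = -¼ (N(D, L) = -L/(4*L) = -¼*1 = -¼)
z(p, O) = 6 + p (z(p, O) = -3 + ((6 + 3) + p) = -3 + (9 + p) = 6 + p)
1/(z(9, 23) + N(18, 18)) = 1/((6 + 9) - ¼) = 1/(15 - ¼) = 1/(59/4) = 4/59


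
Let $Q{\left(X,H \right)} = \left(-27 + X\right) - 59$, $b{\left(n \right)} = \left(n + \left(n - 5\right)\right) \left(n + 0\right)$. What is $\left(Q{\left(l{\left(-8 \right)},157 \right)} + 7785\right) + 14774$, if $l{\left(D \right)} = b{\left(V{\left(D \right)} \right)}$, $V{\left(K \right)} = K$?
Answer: $22641$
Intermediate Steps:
$b{\left(n \right)} = n \left(-5 + 2 n\right)$ ($b{\left(n \right)} = \left(n + \left(-5 + n\right)\right) n = \left(-5 + 2 n\right) n = n \left(-5 + 2 n\right)$)
$l{\left(D \right)} = D \left(-5 + 2 D\right)$
$Q{\left(X,H \right)} = -86 + X$
$\left(Q{\left(l{\left(-8 \right)},157 \right)} + 7785\right) + 14774 = \left(\left(-86 - 8 \left(-5 + 2 \left(-8\right)\right)\right) + 7785\right) + 14774 = \left(\left(-86 - 8 \left(-5 - 16\right)\right) + 7785\right) + 14774 = \left(\left(-86 - -168\right) + 7785\right) + 14774 = \left(\left(-86 + 168\right) + 7785\right) + 14774 = \left(82 + 7785\right) + 14774 = 7867 + 14774 = 22641$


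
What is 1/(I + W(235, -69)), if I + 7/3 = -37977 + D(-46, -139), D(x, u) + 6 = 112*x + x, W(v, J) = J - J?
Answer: -3/129550 ≈ -2.3157e-5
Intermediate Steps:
W(v, J) = 0
D(x, u) = -6 + 113*x (D(x, u) = -6 + (112*x + x) = -6 + 113*x)
I = -129550/3 (I = -7/3 + (-37977 + (-6 + 113*(-46))) = -7/3 + (-37977 + (-6 - 5198)) = -7/3 + (-37977 - 5204) = -7/3 - 43181 = -129550/3 ≈ -43183.)
1/(I + W(235, -69)) = 1/(-129550/3 + 0) = 1/(-129550/3) = -3/129550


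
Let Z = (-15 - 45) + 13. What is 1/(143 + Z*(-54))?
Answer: 1/2681 ≈ 0.00037300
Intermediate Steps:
Z = -47 (Z = -60 + 13 = -47)
1/(143 + Z*(-54)) = 1/(143 - 47*(-54)) = 1/(143 + 2538) = 1/2681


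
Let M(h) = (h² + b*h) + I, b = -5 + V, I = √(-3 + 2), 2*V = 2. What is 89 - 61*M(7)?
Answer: -1192 - 61*I ≈ -1192.0 - 61.0*I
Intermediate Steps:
V = 1 (V = (½)*2 = 1)
I
b = -4 (b = -5 + 1 = -4)
M(h) = I + h² - 4*h (M(h) = (h² - 4*h) + I = I + h² - 4*h)
89 - 61*M(7) = 89 - 61*(I + 7² - 4*7) = 89 - 61*(I + 49 - 28) = 89 - 61*(21 + I) = 89 + (-1281 - 61*I) = -1192 - 61*I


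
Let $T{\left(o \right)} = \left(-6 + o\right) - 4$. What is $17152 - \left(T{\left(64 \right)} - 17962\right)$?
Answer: $35060$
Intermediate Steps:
$T{\left(o \right)} = -10 + o$
$17152 - \left(T{\left(64 \right)} - 17962\right) = 17152 - \left(\left(-10 + 64\right) - 17962\right) = 17152 - \left(54 - 17962\right) = 17152 - -17908 = 17152 + 17908 = 35060$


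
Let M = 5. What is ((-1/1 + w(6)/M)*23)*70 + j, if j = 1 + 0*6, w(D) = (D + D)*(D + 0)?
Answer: 21575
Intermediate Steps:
w(D) = 2*D² (w(D) = (2*D)*D = 2*D²)
j = 1 (j = 1 + 0 = 1)
((-1/1 + w(6)/M)*23)*70 + j = ((-1/1 + (2*6²)/5)*23)*70 + 1 = ((-1*1 + (2*36)*(⅕))*23)*70 + 1 = ((-1 + 72*(⅕))*23)*70 + 1 = ((-1 + 72/5)*23)*70 + 1 = ((67/5)*23)*70 + 1 = (1541/5)*70 + 1 = 21574 + 1 = 21575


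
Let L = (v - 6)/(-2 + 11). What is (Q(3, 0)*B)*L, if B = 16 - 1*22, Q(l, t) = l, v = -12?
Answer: 36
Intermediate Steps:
L = -2 (L = (-12 - 6)/(-2 + 11) = -18/9 = -18*⅑ = -2)
B = -6 (B = 16 - 22 = -6)
(Q(3, 0)*B)*L = (3*(-6))*(-2) = -18*(-2) = 36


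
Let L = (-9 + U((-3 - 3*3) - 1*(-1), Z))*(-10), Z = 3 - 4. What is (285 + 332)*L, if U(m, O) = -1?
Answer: 61700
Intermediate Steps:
Z = -1
L = 100 (L = (-9 - 1)*(-10) = -10*(-10) = 100)
(285 + 332)*L = (285 + 332)*100 = 617*100 = 61700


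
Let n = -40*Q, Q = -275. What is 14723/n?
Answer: 14723/11000 ≈ 1.3385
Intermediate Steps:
n = 11000 (n = -40*(-275) = 11000)
14723/n = 14723/11000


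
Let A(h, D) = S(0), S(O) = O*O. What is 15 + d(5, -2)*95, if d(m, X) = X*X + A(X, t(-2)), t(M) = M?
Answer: 395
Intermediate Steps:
S(O) = O²
A(h, D) = 0 (A(h, D) = 0² = 0)
d(m, X) = X² (d(m, X) = X*X + 0 = X² + 0 = X²)
15 + d(5, -2)*95 = 15 + (-2)²*95 = 15 + 4*95 = 15 + 380 = 395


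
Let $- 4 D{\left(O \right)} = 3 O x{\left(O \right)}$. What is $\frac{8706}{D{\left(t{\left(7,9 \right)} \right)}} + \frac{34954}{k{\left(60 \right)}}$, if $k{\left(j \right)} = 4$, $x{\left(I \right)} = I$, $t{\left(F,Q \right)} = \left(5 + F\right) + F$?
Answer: $\frac{6285981}{722} \approx 8706.3$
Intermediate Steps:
$t{\left(F,Q \right)} = 5 + 2 F$
$D{\left(O \right)} = - \frac{3 O^{2}}{4}$ ($D{\left(O \right)} = - \frac{3 O O}{4} = - \frac{3 O^{2}}{4}$)
$\frac{8706}{D{\left(t{\left(7,9 \right)} \right)}} + \frac{34954}{k{\left(60 \right)}} = \frac{8706}{\left(- \frac{3}{4}\right) \left(5 + 2 \cdot 7\right)^{2}} + \frac{34954}{4} = \frac{8706}{\left(- \frac{3}{4}\right) \left(5 + 14\right)^{2}} + 34954 \cdot \frac{1}{4} = \frac{8706}{\left(- \frac{3}{4}\right) 19^{2}} + \frac{17477}{2} = \frac{8706}{\left(- \frac{3}{4}\right) 361} + \frac{17477}{2} = \frac{8706}{- \frac{1083}{4}} + \frac{17477}{2} = 8706 \left(- \frac{4}{1083}\right) + \frac{17477}{2} = - \frac{11608}{361} + \frac{17477}{2} = \frac{6285981}{722}$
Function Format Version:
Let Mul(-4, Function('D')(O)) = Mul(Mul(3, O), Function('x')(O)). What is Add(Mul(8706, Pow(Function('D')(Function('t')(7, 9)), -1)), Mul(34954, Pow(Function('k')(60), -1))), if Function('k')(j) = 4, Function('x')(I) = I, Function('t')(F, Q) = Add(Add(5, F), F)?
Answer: Rational(6285981, 722) ≈ 8706.3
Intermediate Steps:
Function('t')(F, Q) = Add(5, Mul(2, F))
Function('D')(O) = Mul(Rational(-3, 4), Pow(O, 2)) (Function('D')(O) = Mul(Rational(-1, 4), Mul(Mul(3, O), O)) = Mul(Rational(-1, 4), Mul(3, Pow(O, 2))) = Mul(Rational(-3, 4), Pow(O, 2)))
Add(Mul(8706, Pow(Function('D')(Function('t')(7, 9)), -1)), Mul(34954, Pow(Function('k')(60), -1))) = Add(Mul(8706, Pow(Mul(Rational(-3, 4), Pow(Add(5, Mul(2, 7)), 2)), -1)), Mul(34954, Pow(4, -1))) = Add(Mul(8706, Pow(Mul(Rational(-3, 4), Pow(Add(5, 14), 2)), -1)), Mul(34954, Rational(1, 4))) = Add(Mul(8706, Pow(Mul(Rational(-3, 4), Pow(19, 2)), -1)), Rational(17477, 2)) = Add(Mul(8706, Pow(Mul(Rational(-3, 4), 361), -1)), Rational(17477, 2)) = Add(Mul(8706, Pow(Rational(-1083, 4), -1)), Rational(17477, 2)) = Add(Mul(8706, Rational(-4, 1083)), Rational(17477, 2)) = Add(Rational(-11608, 361), Rational(17477, 2)) = Rational(6285981, 722)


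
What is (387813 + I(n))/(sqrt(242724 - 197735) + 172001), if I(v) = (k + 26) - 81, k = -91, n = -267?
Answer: 66679111667/29584299012 - 387667*sqrt(44989)/29584299012 ≈ 2.2511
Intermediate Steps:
I(v) = -146 (I(v) = (-91 + 26) - 81 = -65 - 81 = -146)
(387813 + I(n))/(sqrt(242724 - 197735) + 172001) = (387813 - 146)/(sqrt(242724 - 197735) + 172001) = 387667/(sqrt(44989) + 172001) = 387667/(172001 + sqrt(44989))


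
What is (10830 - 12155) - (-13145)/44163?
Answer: -58502830/44163 ≈ -1324.7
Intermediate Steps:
(10830 - 12155) - (-13145)/44163 = -1325 - (-13145)/44163 = -1325 - 1*(-13145/44163) = -1325 + 13145/44163 = -58502830/44163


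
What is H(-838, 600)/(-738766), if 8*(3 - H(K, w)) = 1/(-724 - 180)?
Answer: -21697/5342755712 ≈ -4.0610e-6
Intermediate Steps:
H(K, w) = 21697/7232 (H(K, w) = 3 - 1/(8*(-724 - 180)) = 3 - 1/8/(-904) = 3 - 1/8*(-1/904) = 3 + 1/7232 = 21697/7232)
H(-838, 600)/(-738766) = (21697/7232)/(-738766) = (21697/7232)*(-1/738766) = -21697/5342755712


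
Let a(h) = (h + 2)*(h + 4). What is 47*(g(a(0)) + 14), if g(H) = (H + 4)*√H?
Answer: 658 + 1128*√2 ≈ 2253.2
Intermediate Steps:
a(h) = (2 + h)*(4 + h)
g(H) = √H*(4 + H) (g(H) = (4 + H)*√H = √H*(4 + H))
47*(g(a(0)) + 14) = 47*(√(8 + 0² + 6*0)*(4 + (8 + 0² + 6*0)) + 14) = 47*(√(8 + 0 + 0)*(4 + (8 + 0 + 0)) + 14) = 47*(√8*(4 + 8) + 14) = 47*((2*√2)*12 + 14) = 47*(24*√2 + 14) = 47*(14 + 24*√2) = 658 + 1128*√2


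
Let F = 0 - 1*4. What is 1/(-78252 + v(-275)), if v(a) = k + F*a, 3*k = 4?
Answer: -3/231452 ≈ -1.2962e-5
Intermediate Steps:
k = 4/3 (k = (⅓)*4 = 4/3 ≈ 1.3333)
F = -4 (F = 0 - 4 = -4)
v(a) = 4/3 - 4*a
1/(-78252 + v(-275)) = 1/(-78252 + (4/3 - 4*(-275))) = 1/(-78252 + (4/3 + 1100)) = 1/(-78252 + 3304/3) = 1/(-231452/3) = -3/231452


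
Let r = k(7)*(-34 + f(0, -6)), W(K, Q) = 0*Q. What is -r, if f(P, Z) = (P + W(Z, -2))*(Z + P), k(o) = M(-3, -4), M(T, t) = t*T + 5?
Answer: 578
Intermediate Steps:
W(K, Q) = 0
M(T, t) = 5 + T*t (M(T, t) = T*t + 5 = 5 + T*t)
k(o) = 17 (k(o) = 5 - 3*(-4) = 5 + 12 = 17)
f(P, Z) = P*(P + Z) (f(P, Z) = (P + 0)*(Z + P) = P*(P + Z))
r = -578 (r = 17*(-34 + 0*(0 - 6)) = 17*(-34 + 0*(-6)) = 17*(-34 + 0) = 17*(-34) = -578)
-r = -1*(-578) = 578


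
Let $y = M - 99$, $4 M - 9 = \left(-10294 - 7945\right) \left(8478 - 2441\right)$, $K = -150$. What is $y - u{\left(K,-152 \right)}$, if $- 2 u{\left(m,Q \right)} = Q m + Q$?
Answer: $- \frac{55031967}{2} \approx -2.7516 \cdot 10^{7}$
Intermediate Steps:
$u{\left(m,Q \right)} = - \frac{Q}{2} - \frac{Q m}{2}$ ($u{\left(m,Q \right)} = - \frac{Q m + Q}{2} = - \frac{Q + Q m}{2} = - \frac{Q}{2} - \frac{Q m}{2}$)
$M = - \frac{55054417}{2}$ ($M = \frac{9}{4} + \frac{\left(-10294 - 7945\right) \left(8478 - 2441\right)}{4} = \frac{9}{4} + \frac{\left(-18239\right) 6037}{4} = \frac{9}{4} + \frac{1}{4} \left(-110108843\right) = \frac{9}{4} - \frac{110108843}{4} = - \frac{55054417}{2} \approx -2.7527 \cdot 10^{7}$)
$y = - \frac{55054615}{2}$ ($y = - \frac{55054417}{2} - 99 = - \frac{55054615}{2} \approx -2.7527 \cdot 10^{7}$)
$y - u{\left(K,-152 \right)} = - \frac{55054615}{2} - \left(- \frac{1}{2}\right) \left(-152\right) \left(1 - 150\right) = - \frac{55054615}{2} - \left(- \frac{1}{2}\right) \left(-152\right) \left(-149\right) = - \frac{55054615}{2} - -11324 = - \frac{55054615}{2} + 11324 = - \frac{55031967}{2}$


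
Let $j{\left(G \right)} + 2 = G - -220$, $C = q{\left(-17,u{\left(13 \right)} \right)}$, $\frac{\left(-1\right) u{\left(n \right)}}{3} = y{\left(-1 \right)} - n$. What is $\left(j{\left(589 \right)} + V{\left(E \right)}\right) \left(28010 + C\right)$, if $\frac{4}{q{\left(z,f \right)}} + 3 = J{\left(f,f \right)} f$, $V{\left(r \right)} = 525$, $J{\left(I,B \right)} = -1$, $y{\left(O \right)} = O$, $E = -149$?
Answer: $\frac{186546008}{5} \approx 3.7309 \cdot 10^{7}$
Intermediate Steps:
$u{\left(n \right)} = 3 + 3 n$ ($u{\left(n \right)} = - 3 \left(-1 - n\right) = 3 + 3 n$)
$q{\left(z,f \right)} = \frac{4}{-3 - f}$
$C = - \frac{4}{45}$ ($C = \frac{4}{-3 - \left(3 + 3 \cdot 13\right)} = \frac{4}{-3 - \left(3 + 39\right)} = \frac{4}{-3 - 42} = \frac{4}{-45} = 4 \left(- \frac{1}{45}\right) = - \frac{4}{45} \approx -0.088889$)
$j{\left(G \right)} = 218 + G$ ($j{\left(G \right)} = -2 + \left(G - -220\right) = -2 + \left(G + 220\right) = -2 + \left(220 + G\right) = 218 + G$)
$\left(j{\left(589 \right)} + V{\left(E \right)}\right) \left(28010 + C\right) = \left(\left(218 + 589\right) + 525\right) \left(28010 - \frac{4}{45}\right) = \left(807 + 525\right) \frac{1260446}{45} = 1332 \cdot \frac{1260446}{45} = \frac{186546008}{5}$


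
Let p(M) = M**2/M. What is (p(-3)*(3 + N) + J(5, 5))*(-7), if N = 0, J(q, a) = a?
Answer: 28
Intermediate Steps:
p(M) = M
(p(-3)*(3 + N) + J(5, 5))*(-7) = (-3*(3 + 0) + 5)*(-7) = (-3*3 + 5)*(-7) = (-9 + 5)*(-7) = -4*(-7) = 28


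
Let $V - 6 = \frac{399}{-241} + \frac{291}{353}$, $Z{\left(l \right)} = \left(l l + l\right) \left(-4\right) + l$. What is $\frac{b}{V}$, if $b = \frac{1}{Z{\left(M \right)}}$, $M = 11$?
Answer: $- \frac{85073}{227336274} \approx -0.00037422$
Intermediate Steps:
$Z{\left(l \right)} = - 4 l^{2} - 3 l$ ($Z{\left(l \right)} = \left(l^{2} + l\right) \left(-4\right) + l = \left(l + l^{2}\right) \left(-4\right) + l = \left(- 4 l - 4 l^{2}\right) + l = - 4 l^{2} - 3 l$)
$b = - \frac{1}{517}$ ($b = \frac{1}{\left(-1\right) 11 \left(3 + 4 \cdot 11\right)} = \frac{1}{\left(-1\right) 11 \left(3 + 44\right)} = \frac{1}{\left(-1\right) 11 \cdot 47} = \frac{1}{-517} = - \frac{1}{517} \approx -0.0019342$)
$V = \frac{439722}{85073}$ ($V = 6 + \left(\frac{399}{-241} + \frac{291}{353}\right) = 6 + \left(399 \left(- \frac{1}{241}\right) + 291 \cdot \frac{1}{353}\right) = 6 + \left(- \frac{399}{241} + \frac{291}{353}\right) = 6 - \frac{70716}{85073} = \frac{439722}{85073} \approx 5.1688$)
$\frac{b}{V} = - \frac{1}{517 \cdot \frac{439722}{85073}} = \left(- \frac{1}{517}\right) \frac{85073}{439722} = - \frac{85073}{227336274}$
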